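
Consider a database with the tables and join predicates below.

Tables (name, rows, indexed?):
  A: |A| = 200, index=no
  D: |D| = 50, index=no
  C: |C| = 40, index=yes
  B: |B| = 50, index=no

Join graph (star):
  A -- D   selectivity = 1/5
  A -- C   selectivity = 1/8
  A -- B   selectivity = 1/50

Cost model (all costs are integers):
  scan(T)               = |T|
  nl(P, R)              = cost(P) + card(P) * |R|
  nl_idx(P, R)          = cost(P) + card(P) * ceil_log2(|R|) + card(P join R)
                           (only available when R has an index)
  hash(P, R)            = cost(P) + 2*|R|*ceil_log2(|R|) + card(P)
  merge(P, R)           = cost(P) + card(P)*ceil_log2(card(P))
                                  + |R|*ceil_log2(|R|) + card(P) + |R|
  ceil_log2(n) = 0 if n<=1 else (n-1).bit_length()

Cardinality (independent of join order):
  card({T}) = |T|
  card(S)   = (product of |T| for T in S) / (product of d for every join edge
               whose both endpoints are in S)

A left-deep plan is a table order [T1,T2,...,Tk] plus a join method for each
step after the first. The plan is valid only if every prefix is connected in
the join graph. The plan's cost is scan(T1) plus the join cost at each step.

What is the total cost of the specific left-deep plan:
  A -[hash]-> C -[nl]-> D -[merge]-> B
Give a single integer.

step 1: scan A: cost=200, card=200
step 2: join C via hash
    card(P join C) = 200*40/(8) = 1000
    cost = 200 + 2*40*6 + 200 = 880
step 3: join D via nl
    card(P join D) = 1000*50/(5) = 10000
    cost = 880 + 1000*50 = 50880
step 4: join B via merge
    card(P join B) = 10000*50/(50) = 10000
    cost = 50880 + 10000*14 + 50*6 + 10000 + 50 = 201230

201230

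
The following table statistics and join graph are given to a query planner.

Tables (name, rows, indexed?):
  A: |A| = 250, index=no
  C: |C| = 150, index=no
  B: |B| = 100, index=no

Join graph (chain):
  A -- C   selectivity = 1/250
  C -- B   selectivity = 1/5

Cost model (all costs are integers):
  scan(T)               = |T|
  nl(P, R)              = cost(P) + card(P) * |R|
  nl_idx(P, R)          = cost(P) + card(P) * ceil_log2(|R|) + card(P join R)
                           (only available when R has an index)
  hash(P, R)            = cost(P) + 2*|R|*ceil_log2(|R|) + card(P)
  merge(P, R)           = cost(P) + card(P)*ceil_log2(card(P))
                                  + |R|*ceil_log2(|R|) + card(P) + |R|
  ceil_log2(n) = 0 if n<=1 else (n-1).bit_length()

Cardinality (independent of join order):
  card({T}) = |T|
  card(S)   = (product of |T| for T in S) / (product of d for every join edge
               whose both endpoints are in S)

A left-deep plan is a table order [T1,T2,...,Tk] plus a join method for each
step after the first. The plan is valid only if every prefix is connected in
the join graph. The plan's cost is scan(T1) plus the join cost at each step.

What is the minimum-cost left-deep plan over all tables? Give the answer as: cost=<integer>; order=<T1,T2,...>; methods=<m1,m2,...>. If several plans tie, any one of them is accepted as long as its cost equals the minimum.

Selinger DP (subsets sized 1..n):
  {A}: scan cost=250, card=250
  {C}: scan cost=150, card=150
  {B}: scan cost=100, card=100
  {AC}: card=150; try (C,hash)→2900, (A,merge)→3750, (C,merge)→3850, (A,hash)→4300, (A,nl)→37650, (C,nl)→37750; best=2900 via (C,hash)
  {BC}: card=3000; try (B,hash)→1700, (C,merge)→2250, (B,merge)→2300, (C,hash)→2600, (C,nl)→15100, (B,nl)→15150; best=1700 via (B,hash)
  {ABC}: card=3000; try (B,hash)→4450, (B,merge)→5050, (A,hash)→8700, (B,nl)→17900, (A,merge)→42950, (A,nl)→751700; best=4450 via (B,hash)

cost=4450; order=A,C,B; methods=hash,hash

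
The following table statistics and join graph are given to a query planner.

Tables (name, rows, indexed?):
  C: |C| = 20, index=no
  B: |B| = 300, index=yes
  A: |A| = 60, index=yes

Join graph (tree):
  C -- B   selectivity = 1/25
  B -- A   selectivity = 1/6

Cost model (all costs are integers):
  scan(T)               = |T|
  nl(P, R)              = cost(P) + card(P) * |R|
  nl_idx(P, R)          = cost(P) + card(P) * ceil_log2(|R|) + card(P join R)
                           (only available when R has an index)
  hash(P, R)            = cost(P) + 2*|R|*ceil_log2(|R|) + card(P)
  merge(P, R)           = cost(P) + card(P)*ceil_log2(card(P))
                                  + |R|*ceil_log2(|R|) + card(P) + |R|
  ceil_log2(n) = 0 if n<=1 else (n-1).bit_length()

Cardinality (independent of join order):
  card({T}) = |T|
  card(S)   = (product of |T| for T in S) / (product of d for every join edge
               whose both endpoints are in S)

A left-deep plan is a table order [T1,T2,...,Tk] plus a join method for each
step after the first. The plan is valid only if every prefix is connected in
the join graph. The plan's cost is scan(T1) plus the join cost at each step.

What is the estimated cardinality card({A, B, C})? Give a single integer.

2400

Tables in S: A(60), B(300), C(20)
Edges inside S: C-B(d=25), B-A(d=6)
numerator = 60 * 300 * 20 = 360000
denominator = 25 * 6 = 150
card(S) = 360000 / 150 = 2400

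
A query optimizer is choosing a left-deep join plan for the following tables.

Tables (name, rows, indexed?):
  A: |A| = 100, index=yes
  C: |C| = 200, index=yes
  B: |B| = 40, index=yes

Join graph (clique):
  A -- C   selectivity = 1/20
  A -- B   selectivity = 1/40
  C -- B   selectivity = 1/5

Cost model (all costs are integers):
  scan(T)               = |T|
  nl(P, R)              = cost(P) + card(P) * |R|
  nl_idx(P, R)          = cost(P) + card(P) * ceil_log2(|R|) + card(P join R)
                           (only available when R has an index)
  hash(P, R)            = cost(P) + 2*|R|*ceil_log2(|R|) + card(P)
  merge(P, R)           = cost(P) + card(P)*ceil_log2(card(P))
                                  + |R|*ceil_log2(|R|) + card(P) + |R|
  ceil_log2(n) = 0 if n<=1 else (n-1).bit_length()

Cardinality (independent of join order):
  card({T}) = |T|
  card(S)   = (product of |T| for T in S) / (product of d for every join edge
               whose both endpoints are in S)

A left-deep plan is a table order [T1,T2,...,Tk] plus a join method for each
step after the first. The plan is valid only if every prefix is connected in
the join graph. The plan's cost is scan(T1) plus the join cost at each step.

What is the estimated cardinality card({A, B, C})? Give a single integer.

200

Tables in S: A(100), B(40), C(200)
Edges inside S: A-C(d=20), A-B(d=40), C-B(d=5)
numerator = 100 * 40 * 200 = 800000
denominator = 20 * 40 * 5 = 4000
card(S) = 800000 / 4000 = 200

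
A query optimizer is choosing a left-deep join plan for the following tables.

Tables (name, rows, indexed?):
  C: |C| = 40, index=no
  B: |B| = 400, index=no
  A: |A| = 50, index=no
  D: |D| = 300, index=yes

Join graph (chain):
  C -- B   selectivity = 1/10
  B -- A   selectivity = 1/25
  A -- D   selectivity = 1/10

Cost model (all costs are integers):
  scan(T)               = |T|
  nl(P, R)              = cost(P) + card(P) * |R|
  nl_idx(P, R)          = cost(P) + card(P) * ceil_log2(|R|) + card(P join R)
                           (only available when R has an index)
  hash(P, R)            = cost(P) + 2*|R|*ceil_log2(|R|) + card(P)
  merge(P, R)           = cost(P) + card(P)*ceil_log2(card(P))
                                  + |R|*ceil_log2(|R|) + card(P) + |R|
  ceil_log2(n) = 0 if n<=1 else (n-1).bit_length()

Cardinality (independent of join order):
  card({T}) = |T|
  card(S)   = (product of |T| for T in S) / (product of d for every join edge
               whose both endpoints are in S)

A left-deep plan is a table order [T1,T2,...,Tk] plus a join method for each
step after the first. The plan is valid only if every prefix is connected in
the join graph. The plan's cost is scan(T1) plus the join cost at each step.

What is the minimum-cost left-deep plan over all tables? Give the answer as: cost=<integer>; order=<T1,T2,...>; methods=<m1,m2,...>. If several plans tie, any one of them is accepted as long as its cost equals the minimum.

cost=11280; order=B,A,C,D; methods=hash,hash,hash

Selinger DP (subsets sized 1..n):
  {C}: scan cost=40, card=40
  {B}: scan cost=400, card=400
  {A}: scan cost=50, card=50
  {D}: scan cost=300, card=300
  {BC}: card=1600; try (C,hash)→1280, (B,merge)→4320, (C,merge)→4680, (B,hash)→7280, (B,nl)→16040, (C,nl)→16400; best=1280 via (C,hash)
  {AB}: card=800; try (A,hash)→1400, (B,merge)→4400, (A,merge)→4750, (B,hash)→7300, (B,nl)→20050, (A,nl)→20400; best=1400 via (A,hash)
  {AD}: card=1500; try (A,hash)→1200, (D,nl_idx)→2000, (D,merge)→3400, (A,merge)→3650, (D,hash)→5500, (D,nl)→15050 …(+1); best=1200 via (A,hash)
  {ABC}: card=3200; try (C,hash)→2680, (A,hash)→3480, (C,merge)→10480, (A,merge)→20830, (C,nl)→33400, (A,nl)→81280; best=2680 via (C,hash)
  {ABD}: card=24000; try (D,hash)→7600, (B,hash)→9900, (D,merge)→13200, (B,merge)→23200, (D,nl_idx)→32600, (D,nl)→241400 …(+1); best=7600 via (D,hash)
  {ABCD}: card=96000; try (D,hash)→11280, (C,hash)→32080, (D,merge)→47280, (D,nl_idx)→127480, (C,merge)→391880, (D,nl)→962680 …(+1); best=11280 via (D,hash)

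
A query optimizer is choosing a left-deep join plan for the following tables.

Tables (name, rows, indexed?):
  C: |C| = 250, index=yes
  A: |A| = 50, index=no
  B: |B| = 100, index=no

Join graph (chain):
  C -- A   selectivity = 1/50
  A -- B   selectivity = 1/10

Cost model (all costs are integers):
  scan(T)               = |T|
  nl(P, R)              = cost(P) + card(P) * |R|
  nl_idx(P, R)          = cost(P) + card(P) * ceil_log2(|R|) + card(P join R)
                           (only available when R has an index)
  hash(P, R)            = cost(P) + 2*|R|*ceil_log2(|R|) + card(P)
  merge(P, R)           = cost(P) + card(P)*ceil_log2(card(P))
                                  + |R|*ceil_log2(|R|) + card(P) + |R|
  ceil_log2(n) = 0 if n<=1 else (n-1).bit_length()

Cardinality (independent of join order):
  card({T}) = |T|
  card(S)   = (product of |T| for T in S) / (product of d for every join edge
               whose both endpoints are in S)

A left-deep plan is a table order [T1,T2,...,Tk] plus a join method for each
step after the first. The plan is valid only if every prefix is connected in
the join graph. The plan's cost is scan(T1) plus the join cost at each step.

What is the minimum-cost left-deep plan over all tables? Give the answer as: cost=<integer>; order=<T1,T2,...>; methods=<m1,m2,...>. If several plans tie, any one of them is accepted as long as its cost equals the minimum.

Selinger DP (subsets sized 1..n):
  {C}: scan cost=250, card=250
  {A}: scan cost=50, card=50
  {B}: scan cost=100, card=100
  {AC}: card=250; try (C,nl_idx)→700, (A,hash)→1100, (C,merge)→2650, (A,merge)→2850, (C,hash)→4100, (C,nl)→12550 …(+1); best=700 via (C,nl_idx)
  {AB}: card=500; try (A,hash)→800, (B,merge)→1200, (A,merge)→1250, (B,hash)→1500, (B,nl)→5050, (A,nl)→5100; best=800 via (A,hash)
  {ABC}: card=2500; try (B,hash)→2350, (B,merge)→3750, (C,hash)→5300, (C,nl_idx)→7300, (C,merge)→8050, (B,nl)→25700 …(+1); best=2350 via (B,hash)

cost=2350; order=A,C,B; methods=nl_idx,hash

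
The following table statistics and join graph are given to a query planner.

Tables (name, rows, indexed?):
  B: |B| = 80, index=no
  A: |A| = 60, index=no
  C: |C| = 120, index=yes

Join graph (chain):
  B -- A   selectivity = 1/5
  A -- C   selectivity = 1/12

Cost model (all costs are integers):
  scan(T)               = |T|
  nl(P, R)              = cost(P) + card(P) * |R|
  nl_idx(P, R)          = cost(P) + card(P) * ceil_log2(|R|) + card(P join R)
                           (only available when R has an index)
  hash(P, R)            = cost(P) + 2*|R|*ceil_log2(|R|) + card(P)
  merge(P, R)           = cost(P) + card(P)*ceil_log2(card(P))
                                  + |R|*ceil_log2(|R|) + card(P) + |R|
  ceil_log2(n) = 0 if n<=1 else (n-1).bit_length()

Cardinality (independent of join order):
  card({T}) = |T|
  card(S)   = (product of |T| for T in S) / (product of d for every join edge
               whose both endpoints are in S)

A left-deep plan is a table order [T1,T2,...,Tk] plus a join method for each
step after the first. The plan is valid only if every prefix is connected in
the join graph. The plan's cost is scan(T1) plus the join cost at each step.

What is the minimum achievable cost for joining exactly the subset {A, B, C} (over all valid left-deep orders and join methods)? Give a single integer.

2680

Selinger DP over subsets of {A,B,C}:
  {B}: scan cost=80, card=80
  {A}: scan cost=60, card=60
  {C}: scan cost=120, card=120
  {AB}: card=960; try (A,hash)→880, (B,merge)→1120, (A,merge)→1140, (B,hash)→1240, (B,nl)→4860, (A,nl)→4880; best=880 via (A,hash)
  {AC}: card=600; try (A,hash)→960, (C,nl_idx)→1080, (C,merge)→1440, (A,merge)→1500, (C,hash)→1800, (C,nl)→7260 …(+1); best=960 via (A,hash)
  {ABC}: card=9600; try (B,hash)→2680, (C,hash)→3520, (B,merge)→8200, (C,merge)→12400, (C,nl_idx)→17200, (B,nl)→48960 …(+1); best=2680 via (B,hash)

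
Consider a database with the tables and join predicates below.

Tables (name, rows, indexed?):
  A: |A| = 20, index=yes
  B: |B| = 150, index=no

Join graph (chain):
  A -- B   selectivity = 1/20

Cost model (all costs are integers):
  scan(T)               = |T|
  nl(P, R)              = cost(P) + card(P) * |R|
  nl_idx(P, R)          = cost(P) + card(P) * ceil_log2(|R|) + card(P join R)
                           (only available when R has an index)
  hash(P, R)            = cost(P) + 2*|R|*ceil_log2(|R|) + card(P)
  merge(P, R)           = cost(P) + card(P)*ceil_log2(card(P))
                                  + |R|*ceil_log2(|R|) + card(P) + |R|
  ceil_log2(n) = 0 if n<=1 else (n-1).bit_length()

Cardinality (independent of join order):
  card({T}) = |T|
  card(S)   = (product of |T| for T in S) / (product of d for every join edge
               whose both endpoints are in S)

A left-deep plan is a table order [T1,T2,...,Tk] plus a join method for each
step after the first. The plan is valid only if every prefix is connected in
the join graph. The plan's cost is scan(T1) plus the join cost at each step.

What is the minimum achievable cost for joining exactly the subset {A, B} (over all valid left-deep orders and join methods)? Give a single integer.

500

Selinger DP over subsets of {A,B}:
  {A}: scan cost=20, card=20
  {B}: scan cost=150, card=150
  {AB}: card=150; try (A,hash)→500, (A,nl_idx)→1050, (B,merge)→1490, (A,merge)→1620, (B,hash)→2440, (B,nl)→3020 …(+1); best=500 via (A,hash)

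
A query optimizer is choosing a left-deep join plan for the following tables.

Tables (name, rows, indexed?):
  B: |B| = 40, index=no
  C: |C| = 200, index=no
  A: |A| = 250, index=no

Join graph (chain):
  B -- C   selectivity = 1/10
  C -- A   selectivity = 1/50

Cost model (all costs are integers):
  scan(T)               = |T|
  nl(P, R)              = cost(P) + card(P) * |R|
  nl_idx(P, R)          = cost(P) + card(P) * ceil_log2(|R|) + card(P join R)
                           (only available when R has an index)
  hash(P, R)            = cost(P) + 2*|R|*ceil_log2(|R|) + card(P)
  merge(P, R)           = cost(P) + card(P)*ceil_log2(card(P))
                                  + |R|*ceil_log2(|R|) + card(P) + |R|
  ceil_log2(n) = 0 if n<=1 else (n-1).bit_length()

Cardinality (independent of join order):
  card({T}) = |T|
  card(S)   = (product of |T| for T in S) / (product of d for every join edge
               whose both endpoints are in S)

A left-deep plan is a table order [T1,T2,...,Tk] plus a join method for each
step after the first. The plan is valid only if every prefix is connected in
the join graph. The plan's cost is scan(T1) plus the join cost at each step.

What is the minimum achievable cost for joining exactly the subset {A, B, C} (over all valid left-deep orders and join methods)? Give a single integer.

5180

Selinger DP over subsets of {A,B,C}:
  {B}: scan cost=40, card=40
  {C}: scan cost=200, card=200
  {A}: scan cost=250, card=250
  {BC}: card=800; try (B,hash)→880, (C,merge)→2120, (B,merge)→2280, (C,hash)→3280, (C,nl)→8040, (B,nl)→8200; best=880 via (B,hash)
  {AC}: card=1000; try (C,hash)→3700, (A,merge)→4250, (C,merge)→4300, (A,hash)→4400, (A,nl)→50200, (C,nl)→50250; best=3700 via (C,hash)
  {ABC}: card=4000; try (B,hash)→5180, (A,hash)→5680, (A,merge)→11930, (B,merge)→14980, (B,nl)→43700, (A,nl)→200880; best=5180 via (B,hash)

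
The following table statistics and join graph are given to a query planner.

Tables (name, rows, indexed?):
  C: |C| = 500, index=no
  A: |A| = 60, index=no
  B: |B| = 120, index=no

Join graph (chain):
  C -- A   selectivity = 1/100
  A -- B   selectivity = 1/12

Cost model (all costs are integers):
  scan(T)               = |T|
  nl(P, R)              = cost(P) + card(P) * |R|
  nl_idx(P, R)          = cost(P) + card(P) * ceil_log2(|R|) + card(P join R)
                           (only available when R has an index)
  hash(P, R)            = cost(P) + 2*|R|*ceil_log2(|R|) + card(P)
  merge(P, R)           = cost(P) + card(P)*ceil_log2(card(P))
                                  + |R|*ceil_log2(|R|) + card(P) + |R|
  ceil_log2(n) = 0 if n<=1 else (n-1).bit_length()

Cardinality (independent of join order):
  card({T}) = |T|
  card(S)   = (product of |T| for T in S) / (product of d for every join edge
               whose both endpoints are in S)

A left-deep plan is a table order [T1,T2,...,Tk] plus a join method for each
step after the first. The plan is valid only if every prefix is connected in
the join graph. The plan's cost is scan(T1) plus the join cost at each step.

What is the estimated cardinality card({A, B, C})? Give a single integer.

3000

Tables in S: A(60), B(120), C(500)
Edges inside S: C-A(d=100), A-B(d=12)
numerator = 60 * 120 * 500 = 3600000
denominator = 100 * 12 = 1200
card(S) = 3600000 / 1200 = 3000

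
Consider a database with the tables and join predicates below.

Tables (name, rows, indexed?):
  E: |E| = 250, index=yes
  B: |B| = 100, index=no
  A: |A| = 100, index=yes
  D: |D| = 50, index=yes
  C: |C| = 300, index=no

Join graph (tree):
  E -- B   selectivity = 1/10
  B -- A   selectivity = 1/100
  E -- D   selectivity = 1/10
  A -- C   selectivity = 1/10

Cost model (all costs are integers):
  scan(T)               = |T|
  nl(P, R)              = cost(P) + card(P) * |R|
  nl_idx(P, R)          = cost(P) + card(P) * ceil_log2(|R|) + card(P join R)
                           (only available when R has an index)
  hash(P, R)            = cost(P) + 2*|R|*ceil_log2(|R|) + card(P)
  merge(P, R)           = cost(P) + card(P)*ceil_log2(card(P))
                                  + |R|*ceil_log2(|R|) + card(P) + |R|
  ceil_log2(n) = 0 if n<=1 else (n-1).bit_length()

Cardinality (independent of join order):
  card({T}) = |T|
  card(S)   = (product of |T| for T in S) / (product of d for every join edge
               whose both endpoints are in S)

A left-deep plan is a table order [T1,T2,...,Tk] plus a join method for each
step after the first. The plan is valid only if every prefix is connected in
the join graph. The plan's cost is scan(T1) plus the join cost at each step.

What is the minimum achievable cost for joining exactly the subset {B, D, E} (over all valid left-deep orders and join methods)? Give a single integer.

3750

Selinger DP over subsets of {B,D,E}:
  {E}: scan cost=250, card=250
  {B}: scan cost=100, card=100
  {D}: scan cost=50, card=50
  {BE}: card=2500; try (B,hash)→1900, (E,merge)→3150, (B,merge)→3300, (E,nl_idx)→3400, (E,hash)→4200, (E,nl)→25100 …(+1); best=1900 via (B,hash)
  {DE}: card=1250; try (D,hash)→1100, (E,nl_idx)→1700, (E,merge)→2650, (D,merge)→2850, (D,nl_idx)→3000, (E,hash)→4100 …(+2); best=1100 via (D,hash)
  {BDE}: card=12500; try (B,hash)→3750, (D,hash)→5000, (B,merge)→16900, (D,nl_idx)→29400, (D,merge)→34750, (B,nl)→126100 …(+1); best=3750 via (B,hash)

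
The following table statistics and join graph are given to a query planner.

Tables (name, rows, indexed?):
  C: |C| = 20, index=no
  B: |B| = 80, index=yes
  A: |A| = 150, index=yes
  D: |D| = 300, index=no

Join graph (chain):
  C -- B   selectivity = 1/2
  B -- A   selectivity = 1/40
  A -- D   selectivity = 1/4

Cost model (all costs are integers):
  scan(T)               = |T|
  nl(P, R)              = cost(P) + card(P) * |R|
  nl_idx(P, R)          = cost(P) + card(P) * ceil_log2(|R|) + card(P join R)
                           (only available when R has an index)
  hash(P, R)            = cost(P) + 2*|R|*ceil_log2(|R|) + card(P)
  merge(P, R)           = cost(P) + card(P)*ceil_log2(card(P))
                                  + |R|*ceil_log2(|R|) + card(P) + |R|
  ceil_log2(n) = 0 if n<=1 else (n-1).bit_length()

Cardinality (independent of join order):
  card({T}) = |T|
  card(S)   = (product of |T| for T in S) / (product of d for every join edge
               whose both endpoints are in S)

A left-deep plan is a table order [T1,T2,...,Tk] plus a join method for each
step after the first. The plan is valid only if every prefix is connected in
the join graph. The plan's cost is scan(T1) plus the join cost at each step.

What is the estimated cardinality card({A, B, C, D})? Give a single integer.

225000

Tables in S: A(150), B(80), C(20), D(300)
Edges inside S: C-B(d=2), B-A(d=40), A-D(d=4)
numerator = 150 * 80 * 20 * 300 = 72000000
denominator = 2 * 40 * 4 = 320
card(S) = 72000000 / 320 = 225000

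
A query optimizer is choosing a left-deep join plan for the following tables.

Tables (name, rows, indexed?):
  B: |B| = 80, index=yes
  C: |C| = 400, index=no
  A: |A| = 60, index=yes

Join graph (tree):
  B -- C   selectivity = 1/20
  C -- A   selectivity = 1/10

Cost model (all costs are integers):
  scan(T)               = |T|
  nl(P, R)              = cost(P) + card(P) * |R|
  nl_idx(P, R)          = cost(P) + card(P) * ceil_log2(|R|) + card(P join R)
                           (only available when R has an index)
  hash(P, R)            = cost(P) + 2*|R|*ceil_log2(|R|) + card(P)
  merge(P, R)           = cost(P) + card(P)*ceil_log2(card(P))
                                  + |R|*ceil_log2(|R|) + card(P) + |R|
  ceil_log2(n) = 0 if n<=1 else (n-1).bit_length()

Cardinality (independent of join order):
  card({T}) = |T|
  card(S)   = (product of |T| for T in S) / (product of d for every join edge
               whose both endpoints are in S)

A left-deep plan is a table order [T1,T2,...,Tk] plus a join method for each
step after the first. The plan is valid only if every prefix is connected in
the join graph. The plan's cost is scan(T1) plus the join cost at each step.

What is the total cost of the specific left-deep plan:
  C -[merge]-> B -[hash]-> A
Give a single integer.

7360

step 1: scan C: cost=400, card=400
step 2: join B via merge
    card(P join B) = 400*80/(20) = 1600
    cost = 400 + 400*9 + 80*7 + 400 + 80 = 5040
step 3: join A via hash
    card(P join A) = 1600*60/(10) = 9600
    cost = 5040 + 2*60*6 + 1600 = 7360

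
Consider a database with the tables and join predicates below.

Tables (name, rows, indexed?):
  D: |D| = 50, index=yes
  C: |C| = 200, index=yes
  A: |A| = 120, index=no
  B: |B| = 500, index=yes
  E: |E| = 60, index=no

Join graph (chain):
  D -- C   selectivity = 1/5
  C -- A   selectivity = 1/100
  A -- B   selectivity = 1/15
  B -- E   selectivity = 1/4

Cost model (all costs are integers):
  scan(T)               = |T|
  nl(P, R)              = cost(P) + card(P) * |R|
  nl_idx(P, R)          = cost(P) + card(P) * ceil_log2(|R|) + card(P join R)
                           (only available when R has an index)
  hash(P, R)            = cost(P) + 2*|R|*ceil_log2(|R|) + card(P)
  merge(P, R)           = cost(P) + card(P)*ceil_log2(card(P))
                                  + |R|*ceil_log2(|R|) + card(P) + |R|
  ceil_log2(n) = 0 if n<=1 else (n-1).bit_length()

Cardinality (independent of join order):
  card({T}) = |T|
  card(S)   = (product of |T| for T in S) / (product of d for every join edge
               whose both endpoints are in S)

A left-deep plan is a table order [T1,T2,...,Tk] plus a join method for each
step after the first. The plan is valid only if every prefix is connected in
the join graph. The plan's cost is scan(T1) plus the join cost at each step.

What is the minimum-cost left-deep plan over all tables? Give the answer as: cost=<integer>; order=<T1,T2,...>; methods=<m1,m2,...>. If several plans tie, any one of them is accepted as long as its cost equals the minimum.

Selinger DP (subsets sized 1..n):
  {D}: scan cost=50, card=50
  {C}: scan cost=200, card=200
  {A}: scan cost=120, card=120
  {B}: scan cost=500, card=500
  {E}: scan cost=60, card=60
  {CD}: card=2000; try (D,hash)→1000, (C,merge)→2200, (D,merge)→2350, (C,nl_idx)→2450, (C,hash)→3300, (D,nl_idx)→3400 …(+2); best=1000 via (D,hash)
  {AC}: card=240; try (C,nl_idx)→1320, (A,hash)→2080, (C,merge)→2880, (A,merge)→2960, (C,hash)→3440, (C,nl)→24120 …(+1); best=1320 via (C,nl_idx)
  {AB}: card=4000; try (A,hash)→2680, (B,nl_idx)→5200, (B,merge)→6080, (A,merge)→6460, (B,hash)→9240, (B,nl)→60120 …(+1); best=2680 via (A,hash)
  {BE}: card=7500; try (E,hash)→1720, (B,merge)→5480, (E,merge)→5920, (B,nl_idx)→8100, (B,hash)→9120, (B,nl)→30060 …(+1); best=1720 via (E,hash)
  {ACD}: card=2400; try (D,hash)→2160, (D,merge)→3830, (A,hash)→4680, (D,nl_idx)→5160, (D,nl)→13320, (A,merge)→25960 …(+1); best=2160 via (D,hash)
  {ABC}: card=8000; try (B,merge)→8480, (C,hash)→9880, (B,hash)→10560, (B,nl_idx)→11480, (C,nl_idx)→42680, (C,merge)→56480 …(+2); best=8480 via (B,merge)
  {ABE}: card=60000; try (E,hash)→7400, (A,hash)→10900, (E,merge)→55100, (A,merge)→107680, (E,nl)→242680, (A,nl)→901720; best=7400 via (E,hash)
  {ABCD}: card=80000; try (B,hash)→13560, (D,hash)→17080, (B,merge)→38360, (B,nl_idx)→103760, (D,merge)→120830, (D,nl_idx)→136480 …(+2); best=13560 via (B,hash)
  {ABCE}: card=120000; try (E,hash)→17200, (C,hash)→70600, (E,merge)→120900, (E,nl)→488480, (C,nl_idx)→607400, (C,merge)→1029200 …(+1); best=17200 via (E,hash)
  {ABCDE}: card=1200000; try (E,hash)→94280, (D,hash)→137800, (E,merge)→1453980, (D,nl_idx)→1937200, (D,merge)→2177550, (E,nl)→4813560 …(+1); best=94280 via (E,hash)

cost=94280; order=A,C,D,B,E; methods=nl_idx,hash,hash,hash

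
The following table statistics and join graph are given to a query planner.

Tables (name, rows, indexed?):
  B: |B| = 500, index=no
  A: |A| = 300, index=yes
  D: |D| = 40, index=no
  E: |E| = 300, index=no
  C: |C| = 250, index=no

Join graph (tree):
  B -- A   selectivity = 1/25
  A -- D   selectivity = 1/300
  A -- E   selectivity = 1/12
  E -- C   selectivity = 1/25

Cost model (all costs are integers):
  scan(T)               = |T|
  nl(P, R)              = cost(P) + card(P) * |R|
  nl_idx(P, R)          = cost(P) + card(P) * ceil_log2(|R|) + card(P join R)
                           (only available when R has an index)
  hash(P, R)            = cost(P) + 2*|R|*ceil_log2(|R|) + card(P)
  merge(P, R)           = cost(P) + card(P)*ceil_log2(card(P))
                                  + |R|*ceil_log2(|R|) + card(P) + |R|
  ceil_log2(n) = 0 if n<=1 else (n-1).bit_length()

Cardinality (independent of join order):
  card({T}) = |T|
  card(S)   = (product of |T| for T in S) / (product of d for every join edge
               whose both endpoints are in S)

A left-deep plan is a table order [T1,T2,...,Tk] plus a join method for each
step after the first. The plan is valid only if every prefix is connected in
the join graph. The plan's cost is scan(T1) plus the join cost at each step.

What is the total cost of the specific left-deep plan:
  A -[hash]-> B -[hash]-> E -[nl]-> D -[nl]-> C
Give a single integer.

step 1: scan A: cost=300, card=300
step 2: join B via hash
    card(P join B) = 300*500/(25) = 6000
    cost = 300 + 2*500*9 + 300 = 9600
step 3: join E via hash
    card(P join E) = 6000*300/(12) = 150000
    cost = 9600 + 2*300*9 + 6000 = 21000
step 4: join D via nl
    card(P join D) = 150000*40/(300) = 20000
    cost = 21000 + 150000*40 = 6021000
step 5: join C via nl
    card(P join C) = 20000*250/(25) = 200000
    cost = 6021000 + 20000*250 = 11021000

11021000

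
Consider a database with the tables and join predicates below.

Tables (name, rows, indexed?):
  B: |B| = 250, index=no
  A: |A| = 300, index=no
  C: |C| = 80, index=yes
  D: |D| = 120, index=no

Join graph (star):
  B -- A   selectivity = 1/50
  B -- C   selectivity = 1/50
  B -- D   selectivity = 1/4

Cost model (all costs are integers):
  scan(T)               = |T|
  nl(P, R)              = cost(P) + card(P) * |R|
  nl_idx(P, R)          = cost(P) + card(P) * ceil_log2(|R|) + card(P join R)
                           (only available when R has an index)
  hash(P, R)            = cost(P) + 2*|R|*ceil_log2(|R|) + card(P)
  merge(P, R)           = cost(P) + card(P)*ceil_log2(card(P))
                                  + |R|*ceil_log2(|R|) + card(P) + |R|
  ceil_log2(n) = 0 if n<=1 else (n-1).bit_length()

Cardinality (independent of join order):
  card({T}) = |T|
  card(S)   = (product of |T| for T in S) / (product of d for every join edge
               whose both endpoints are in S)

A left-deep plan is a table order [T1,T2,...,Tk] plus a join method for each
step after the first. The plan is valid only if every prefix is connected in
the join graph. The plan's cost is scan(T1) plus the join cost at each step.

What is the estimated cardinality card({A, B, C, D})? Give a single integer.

Tables in S: A(300), B(250), C(80), D(120)
Edges inside S: B-A(d=50), B-C(d=50), B-D(d=4)
numerator = 300 * 250 * 80 * 120 = 720000000
denominator = 50 * 50 * 4 = 10000
card(S) = 720000000 / 10000 = 72000

72000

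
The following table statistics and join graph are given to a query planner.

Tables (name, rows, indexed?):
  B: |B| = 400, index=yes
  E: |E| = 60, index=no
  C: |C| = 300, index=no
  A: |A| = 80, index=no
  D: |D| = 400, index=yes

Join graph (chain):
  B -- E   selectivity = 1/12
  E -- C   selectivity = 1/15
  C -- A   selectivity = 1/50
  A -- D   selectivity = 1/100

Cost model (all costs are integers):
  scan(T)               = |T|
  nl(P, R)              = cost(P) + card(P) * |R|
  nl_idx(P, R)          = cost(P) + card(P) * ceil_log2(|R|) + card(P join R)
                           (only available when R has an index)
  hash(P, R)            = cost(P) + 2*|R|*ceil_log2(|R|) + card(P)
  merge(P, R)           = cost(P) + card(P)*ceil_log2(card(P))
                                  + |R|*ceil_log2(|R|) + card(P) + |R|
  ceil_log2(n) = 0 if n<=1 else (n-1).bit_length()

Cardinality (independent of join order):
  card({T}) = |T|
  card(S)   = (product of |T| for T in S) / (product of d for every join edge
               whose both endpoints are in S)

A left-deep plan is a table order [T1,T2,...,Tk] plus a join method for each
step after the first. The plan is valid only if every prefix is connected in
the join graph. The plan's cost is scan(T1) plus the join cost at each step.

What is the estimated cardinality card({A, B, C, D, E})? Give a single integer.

Tables in S: A(80), B(400), C(300), D(400), E(60)
Edges inside S: B-E(d=12), E-C(d=15), C-A(d=50), A-D(d=100)
numerator = 80 * 400 * 300 * 400 * 60 = 230400000000
denominator = 12 * 15 * 50 * 100 = 900000
card(S) = 230400000000 / 900000 = 256000

256000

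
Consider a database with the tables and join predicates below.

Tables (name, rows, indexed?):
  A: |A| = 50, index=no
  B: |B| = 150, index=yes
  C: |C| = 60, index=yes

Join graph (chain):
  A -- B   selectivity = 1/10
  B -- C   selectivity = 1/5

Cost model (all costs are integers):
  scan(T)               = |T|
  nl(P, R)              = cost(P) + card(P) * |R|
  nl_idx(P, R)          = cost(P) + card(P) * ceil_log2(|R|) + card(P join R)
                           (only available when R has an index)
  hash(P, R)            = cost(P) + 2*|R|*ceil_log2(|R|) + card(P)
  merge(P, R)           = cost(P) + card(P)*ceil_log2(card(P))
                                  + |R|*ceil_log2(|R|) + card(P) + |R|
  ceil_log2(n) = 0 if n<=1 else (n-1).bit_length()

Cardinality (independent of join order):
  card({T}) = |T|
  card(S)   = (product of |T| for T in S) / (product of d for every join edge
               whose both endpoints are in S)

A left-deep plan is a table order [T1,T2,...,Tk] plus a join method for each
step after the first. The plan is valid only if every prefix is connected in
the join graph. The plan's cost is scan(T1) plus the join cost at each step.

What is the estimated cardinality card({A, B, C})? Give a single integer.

9000

Tables in S: A(50), B(150), C(60)
Edges inside S: A-B(d=10), B-C(d=5)
numerator = 50 * 150 * 60 = 450000
denominator = 10 * 5 = 50
card(S) = 450000 / 50 = 9000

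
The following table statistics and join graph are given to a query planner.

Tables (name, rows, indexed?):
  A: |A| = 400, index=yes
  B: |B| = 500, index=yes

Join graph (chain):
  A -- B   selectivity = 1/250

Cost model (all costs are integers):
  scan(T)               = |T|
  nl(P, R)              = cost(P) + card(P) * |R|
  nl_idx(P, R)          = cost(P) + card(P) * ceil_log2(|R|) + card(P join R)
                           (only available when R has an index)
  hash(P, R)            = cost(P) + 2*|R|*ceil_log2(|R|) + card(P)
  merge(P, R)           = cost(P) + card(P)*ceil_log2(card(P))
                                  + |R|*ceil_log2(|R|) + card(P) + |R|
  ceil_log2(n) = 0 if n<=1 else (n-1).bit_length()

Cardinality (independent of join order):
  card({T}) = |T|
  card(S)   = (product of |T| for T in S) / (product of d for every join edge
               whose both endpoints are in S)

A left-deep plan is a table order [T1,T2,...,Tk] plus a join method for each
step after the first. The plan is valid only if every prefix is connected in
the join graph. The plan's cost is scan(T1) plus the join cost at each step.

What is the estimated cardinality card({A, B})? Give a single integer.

800

Tables in S: A(400), B(500)
Edges inside S: A-B(d=250)
numerator = 400 * 500 = 200000
denominator = 250 = 250
card(S) = 200000 / 250 = 800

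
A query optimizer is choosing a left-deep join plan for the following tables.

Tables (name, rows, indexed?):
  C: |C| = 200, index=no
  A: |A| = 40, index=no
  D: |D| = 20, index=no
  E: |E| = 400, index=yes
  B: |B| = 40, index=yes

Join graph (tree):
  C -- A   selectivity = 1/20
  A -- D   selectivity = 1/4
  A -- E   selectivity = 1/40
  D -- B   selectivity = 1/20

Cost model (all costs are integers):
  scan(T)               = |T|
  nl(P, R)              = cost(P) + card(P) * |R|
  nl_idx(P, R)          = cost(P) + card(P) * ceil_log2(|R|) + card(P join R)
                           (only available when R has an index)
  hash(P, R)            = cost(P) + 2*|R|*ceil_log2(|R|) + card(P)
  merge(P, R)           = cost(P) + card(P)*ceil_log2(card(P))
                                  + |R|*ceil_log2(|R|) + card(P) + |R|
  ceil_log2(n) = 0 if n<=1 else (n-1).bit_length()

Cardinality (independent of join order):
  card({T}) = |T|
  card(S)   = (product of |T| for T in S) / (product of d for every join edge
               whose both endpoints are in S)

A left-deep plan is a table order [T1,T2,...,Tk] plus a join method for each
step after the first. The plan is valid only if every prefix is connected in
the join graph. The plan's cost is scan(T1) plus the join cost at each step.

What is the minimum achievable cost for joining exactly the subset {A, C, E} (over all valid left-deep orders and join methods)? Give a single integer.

4400

Selinger DP over subsets of {A,C,E}:
  {C}: scan cost=200, card=200
  {A}: scan cost=40, card=40
  {E}: scan cost=400, card=400
  {AC}: card=400; try (A,hash)→880, (C,merge)→2120, (A,merge)→2280, (C,hash)→3280, (C,nl)→8040, (A,nl)→8200; best=880 via (A,hash)
  {AE}: card=400; try (E,nl_idx)→800, (A,hash)→1280, (E,merge)→4320, (A,merge)→4680, (E,hash)→7280, (E,nl)→16040 …(+1); best=800 via (E,nl_idx)
  {ACE}: card=4000; try (C,hash)→4400, (C,merge)→6600, (E,hash)→8480, (E,nl_idx)→8480, (E,merge)→8880, (C,nl)→80800 …(+1); best=4400 via (C,hash)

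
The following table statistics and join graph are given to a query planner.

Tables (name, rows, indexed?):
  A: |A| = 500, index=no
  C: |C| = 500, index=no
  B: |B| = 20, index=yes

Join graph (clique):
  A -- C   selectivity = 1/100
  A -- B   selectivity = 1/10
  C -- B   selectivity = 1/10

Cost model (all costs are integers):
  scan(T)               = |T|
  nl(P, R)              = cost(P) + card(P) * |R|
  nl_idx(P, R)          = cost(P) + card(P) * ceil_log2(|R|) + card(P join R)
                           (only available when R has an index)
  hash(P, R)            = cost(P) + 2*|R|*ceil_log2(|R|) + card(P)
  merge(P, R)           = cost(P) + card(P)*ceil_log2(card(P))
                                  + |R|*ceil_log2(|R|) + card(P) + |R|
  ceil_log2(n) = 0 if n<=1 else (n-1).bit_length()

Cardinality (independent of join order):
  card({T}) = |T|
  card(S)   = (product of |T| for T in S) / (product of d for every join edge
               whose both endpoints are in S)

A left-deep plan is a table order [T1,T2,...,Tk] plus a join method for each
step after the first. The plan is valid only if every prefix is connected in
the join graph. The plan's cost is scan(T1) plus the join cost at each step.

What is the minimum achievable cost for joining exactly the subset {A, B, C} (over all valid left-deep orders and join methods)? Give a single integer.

11200

Selinger DP over subsets of {A,B,C}:
  {A}: scan cost=500, card=500
  {C}: scan cost=500, card=500
  {B}: scan cost=20, card=20
  {AC}: card=2500; try (C,hash)→10000, (A,hash)→10000, (C,merge)→10500, (A,merge)→10500, (C,nl)→250500, (A,nl)→250500; best=10000 via (C,hash)
  {AB}: card=1000; try (B,hash)→1200, (B,nl_idx)→4000, (A,merge)→5140, (B,merge)→5620, (A,hash)→9040, (A,nl)→10020 …(+1); best=1200 via (B,hash)
  {BC}: card=1000; try (B,hash)→1200, (B,nl_idx)→4000, (C,merge)→5140, (B,merge)→5620, (C,hash)→9040, (C,nl)→10020 …(+1); best=1200 via (B,hash)
  {ABC}: card=500; try (C,hash)→11200, (A,hash)→11200, (B,hash)→12700, (C,merge)→17200, (A,merge)→17200, (B,nl_idx)→23000 …(+4); best=11200 via (C,hash)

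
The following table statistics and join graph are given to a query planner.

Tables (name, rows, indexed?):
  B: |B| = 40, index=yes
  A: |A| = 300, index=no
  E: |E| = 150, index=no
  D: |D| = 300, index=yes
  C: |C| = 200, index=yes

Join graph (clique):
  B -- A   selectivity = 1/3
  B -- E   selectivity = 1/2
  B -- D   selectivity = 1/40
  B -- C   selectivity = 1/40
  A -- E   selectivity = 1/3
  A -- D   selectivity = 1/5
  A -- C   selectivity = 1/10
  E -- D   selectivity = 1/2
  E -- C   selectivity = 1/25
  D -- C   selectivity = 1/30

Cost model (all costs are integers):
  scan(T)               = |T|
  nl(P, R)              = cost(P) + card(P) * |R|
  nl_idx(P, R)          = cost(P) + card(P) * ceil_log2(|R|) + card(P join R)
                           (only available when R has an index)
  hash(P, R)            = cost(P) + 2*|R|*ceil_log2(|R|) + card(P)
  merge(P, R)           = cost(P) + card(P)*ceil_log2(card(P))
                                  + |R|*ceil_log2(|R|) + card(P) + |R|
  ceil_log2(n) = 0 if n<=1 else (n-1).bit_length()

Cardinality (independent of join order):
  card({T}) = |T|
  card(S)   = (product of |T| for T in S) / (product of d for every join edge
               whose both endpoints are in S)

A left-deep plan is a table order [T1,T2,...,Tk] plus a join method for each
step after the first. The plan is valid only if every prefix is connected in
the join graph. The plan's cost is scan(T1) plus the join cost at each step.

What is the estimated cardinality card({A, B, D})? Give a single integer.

Tables in S: A(300), B(40), D(300)
Edges inside S: B-A(d=3), B-D(d=40), A-D(d=5)
numerator = 300 * 40 * 300 = 3600000
denominator = 3 * 40 * 5 = 600
card(S) = 3600000 / 600 = 6000

6000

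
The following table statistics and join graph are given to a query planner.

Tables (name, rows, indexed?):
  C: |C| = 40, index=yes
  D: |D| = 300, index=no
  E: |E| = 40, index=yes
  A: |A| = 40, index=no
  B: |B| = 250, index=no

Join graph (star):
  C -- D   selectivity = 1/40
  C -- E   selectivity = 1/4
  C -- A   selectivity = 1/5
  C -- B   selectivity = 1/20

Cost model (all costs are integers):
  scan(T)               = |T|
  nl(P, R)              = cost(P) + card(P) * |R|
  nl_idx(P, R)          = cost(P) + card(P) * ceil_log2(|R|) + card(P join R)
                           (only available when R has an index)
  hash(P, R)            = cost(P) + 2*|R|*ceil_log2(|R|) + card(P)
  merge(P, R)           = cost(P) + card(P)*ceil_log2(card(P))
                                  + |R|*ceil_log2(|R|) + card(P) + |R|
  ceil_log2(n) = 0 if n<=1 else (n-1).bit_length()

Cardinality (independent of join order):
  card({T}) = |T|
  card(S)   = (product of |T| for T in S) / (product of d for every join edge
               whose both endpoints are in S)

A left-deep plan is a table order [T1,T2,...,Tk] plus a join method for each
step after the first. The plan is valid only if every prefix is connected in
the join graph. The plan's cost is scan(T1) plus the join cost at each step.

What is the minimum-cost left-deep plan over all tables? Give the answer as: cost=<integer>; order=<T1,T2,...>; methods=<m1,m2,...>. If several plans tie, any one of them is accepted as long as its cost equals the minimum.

Selinger DP (subsets sized 1..n):
  {C}: scan cost=40, card=40
  {D}: scan cost=300, card=300
  {E}: scan cost=40, card=40
  {A}: scan cost=40, card=40
  {B}: scan cost=250, card=250
  {CD}: card=300; try (C,hash)→1080, (C,nl_idx)→2400, (D,merge)→3320, (C,merge)→3580, (D,hash)→5480, (D,nl)→12040 …(+1); best=1080 via (C,hash)
  {CE}: card=400; try (E,hash)→560, (C,hash)→560, (E,merge)→600, (C,merge)→600, (E,nl_idx)→680, (C,nl_idx)→680 …(+2); best=560 via (E,hash)
  {AC}: card=320; try (C,hash)→560, (A,hash)→560, (C,merge)→600, (C,nl_idx)→600, (A,merge)→600, (C,nl)→1640 …(+1); best=560 via (C,hash)
  {BC}: card=500; try (C,hash)→980, (C,nl_idx)→2250, (B,merge)→2570, (C,merge)→2780, (B,hash)→4080, (B,nl)→10040 …(+1); best=980 via (C,hash)
  {CDE}: card=3000; try (E,hash)→1860, (E,merge)→4360, (E,nl_idx)→5880, (D,hash)→6360, (D,merge)→7560, (E,nl)→13080 …(+1); best=1860 via (E,hash)
  {ACD}: card=2400; try (A,hash)→1860, (A,merge)→4360, (D,hash)→6280, (D,merge)→6760, (A,nl)→13080, (D,nl)→96560; best=1860 via (A,hash)
  {BCD}: card=3750; try (B,hash)→5380, (B,merge)→6330, (D,hash)→6880, (D,merge)→8980, (B,nl)→76080, (D,nl)→150980; best=5380 via (B,hash)
  {ACE}: card=3200; try (E,hash)→1360, (A,hash)→1440, (E,merge)→4040, (A,merge)→4840, (E,nl_idx)→5680, (E,nl)→13360 …(+1); best=1360 via (E,hash)
  {BCE}: card=5000; try (E,hash)→1960, (B,hash)→4960, (E,merge)→6260, (B,merge)→6810, (E,nl_idx)→8980, (E,nl)→20980 …(+1); best=1960 via (E,hash)
  {ABC}: card=4000; try (A,hash)→1960, (B,hash)→4880, (B,merge)→6010, (A,merge)→6260, (A,nl)→20980, (B,nl)→80560; best=1960 via (A,hash)
  {ACDE}: card=24000; try (E,hash)→4740, (A,hash)→5340, (D,hash)→9960, (E,merge)→33340, (E,nl_idx)→40260, (A,merge)→41140 …(+4); best=4740 via (E,hash)
  {BCDE}: card=37500; try (B,hash)→8860, (E,hash)→9610, (D,hash)→12360, (B,merge)→43110, (E,merge)→54410, (E,nl_idx)→65380 …(+4); best=8860 via (B,hash)
  {ABCD}: card=30000; try (B,hash)→8260, (A,hash)→9610, (D,hash)→11360, (B,merge)→35310, (A,merge)→54410, (D,merge)→56960 …(+3); best=8260 via (B,hash)
  {ABCE}: card=40000; try (E,hash)→6440, (A,hash)→7440, (B,hash)→8560, (B,merge)→45210, (E,merge)→54240, (E,nl_idx)→65960 …(+4); best=6440 via (E,hash)
  {ABCDE}: card=300000; try (B,hash)→32740, (E,hash)→38740, (A,hash)→46840, (D,hash)→51840, (B,merge)→390990, (E,nl_idx)→488260 …(+7); best=32740 via (B,hash)

cost=32740; order=D,C,A,E,B; methods=hash,hash,hash,hash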